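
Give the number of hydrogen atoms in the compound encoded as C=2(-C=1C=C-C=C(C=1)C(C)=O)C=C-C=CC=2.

12

Hydrogens are implicit in SMILES; fill each atom to its normal valence:
  9 × C (aromatic): 1 H each → 9
  3 × C (aromatic): no H
  1 × C: 3 H
  1 × C: no H
  1 × O: no H
  Total hydrogens = 12.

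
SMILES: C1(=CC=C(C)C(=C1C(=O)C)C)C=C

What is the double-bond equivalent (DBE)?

Molecular formula from the SMILES: C12H14O.
DoU = (2C + 2 + N − H − X)/2 = (2·12 + 2 + 0 − 14 − 0)/2 = 12/2 = 6.
(Structurally: 1 ring(s) + 5 π bond(s) = 6.)

6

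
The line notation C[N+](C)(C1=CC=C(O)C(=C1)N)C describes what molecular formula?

C9H15N2O+

Heavy atoms from the SMILES: 9 C, 2 N, 1 O.
Implicit hydrogens by atom environment:
  3 × C: 3 H each → 9
  3 × C (aromatic): 1 H each → 3
  3 × C (aromatic): no H
  1 × N: 2 H
  1 × N (charge +1): no H
  1 × O: 1 H
  Total hydrogens = 15.
Net charge +1.
Molecular formula: C9H15N2O+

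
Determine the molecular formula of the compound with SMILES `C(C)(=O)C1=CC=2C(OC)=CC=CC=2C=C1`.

Heavy atoms from the SMILES: 13 C, 2 O.
Implicit hydrogens by atom environment:
  6 × C (aromatic): 1 H each → 6
  4 × C (aromatic): no H
  2 × C: 3 H each → 6
  2 × O: no H
  1 × C: no H
  Total hydrogens = 12.
Molecular formula: C13H12O2

C13H12O2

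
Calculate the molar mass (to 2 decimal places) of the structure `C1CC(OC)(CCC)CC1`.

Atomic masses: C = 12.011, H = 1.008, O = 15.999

142.24

Molecular formula: C9H18O.
M = 9×12.011 + 18×1.008 + 1×15.999 = 142.24 g/mol.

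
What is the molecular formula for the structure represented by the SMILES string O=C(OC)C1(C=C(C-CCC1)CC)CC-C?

C14H24O2

Heavy atoms from the SMILES: 14 C, 2 O.
Implicit hydrogens by atom environment:
  7 × C: 2 H each → 14
  3 × C: 3 H each → 9
  3 × C: no H
  2 × O: no H
  1 × C: 1 H
  Total hydrogens = 24.
Molecular formula: C14H24O2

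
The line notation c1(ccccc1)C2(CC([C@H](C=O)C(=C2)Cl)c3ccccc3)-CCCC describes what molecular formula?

Heavy atoms from the SMILES: 23 C, 1 Cl, 1 O.
Implicit hydrogens by atom environment:
  10 × C (aromatic): 1 H each → 10
  4 × C: 2 H each → 8
  4 × C: 1 H each → 4
  2 × C: no H
  2 × C (aromatic): no H
  1 × C: 3 H
  1 × Cl: no H
  1 × O: no H
  Total hydrogens = 25.
Molecular formula: C23H25ClO

C23H25ClO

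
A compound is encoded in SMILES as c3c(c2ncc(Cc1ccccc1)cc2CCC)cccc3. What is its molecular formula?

Heavy atoms from the SMILES: 21 C, 1 N.
Implicit hydrogens by atom environment:
  12 × C (aromatic): 1 H each → 12
  5 × C (aromatic): no H
  3 × C: 2 H each → 6
  1 × C: 3 H
  1 × N (aromatic): no H
  Total hydrogens = 21.
Molecular formula: C21H21N

C21H21N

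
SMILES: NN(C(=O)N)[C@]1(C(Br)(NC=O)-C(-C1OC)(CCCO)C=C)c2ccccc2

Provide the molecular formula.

Heavy atoms from the SMILES: 1 Br, 18 C, 4 N, 4 O.
Implicit hydrogens by atom environment:
  5 × C (aromatic): 1 H each → 5
  4 × C: 2 H each → 8
  4 × C: no H
  3 × C: 1 H each → 3
  3 × O: no H
  2 × N: 2 H each → 4
  1 × Br: no H
  1 × C: 3 H
  1 × C (aromatic): no H
  1 × N: 1 H
  1 × N: no H
  1 × O: 1 H
  Total hydrogens = 25.
Molecular formula: C18H25BrN4O4

C18H25BrN4O4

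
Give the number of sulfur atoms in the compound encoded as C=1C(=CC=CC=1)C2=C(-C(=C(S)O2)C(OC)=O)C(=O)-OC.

The symbol for sulfur appears 1 time in the SMILES.

1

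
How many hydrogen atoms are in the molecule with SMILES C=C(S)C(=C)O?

6

Hydrogens are implicit in SMILES; fill each atom to its normal valence:
  2 × C: 2 H each → 4
  2 × C: no H
  1 × O: 1 H
  1 × S: 1 H
  Total hydrogens = 6.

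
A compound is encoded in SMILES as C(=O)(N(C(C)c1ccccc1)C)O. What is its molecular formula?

C10H13NO2

Heavy atoms from the SMILES: 10 C, 1 N, 2 O.
Implicit hydrogens by atom environment:
  5 × C (aromatic): 1 H each → 5
  2 × C: 3 H each → 6
  1 × C: 1 H
  1 × C: no H
  1 × C (aromatic): no H
  1 × N: no H
  1 × O: 1 H
  1 × O: no H
  Total hydrogens = 13.
Molecular formula: C10H13NO2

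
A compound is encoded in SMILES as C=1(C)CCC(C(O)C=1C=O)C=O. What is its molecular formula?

C9H12O3

Heavy atoms from the SMILES: 9 C, 3 O.
Implicit hydrogens by atom environment:
  4 × C: 1 H each → 4
  2 × C: 2 H each → 4
  2 × C: no H
  2 × O: no H
  1 × C: 3 H
  1 × O: 1 H
  Total hydrogens = 12.
Molecular formula: C9H12O3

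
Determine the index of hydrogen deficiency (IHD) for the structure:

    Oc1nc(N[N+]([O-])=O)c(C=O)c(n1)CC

Molecular formula from the SMILES: C7H8N4O4.
DoU = (2C + 2 + N − H − X)/2 = (2·7 + 2 + 4 − 8 − 0)/2 = 12/2 = 6.
(Structurally: 1 ring(s) + 5 π bond(s) = 6.)

6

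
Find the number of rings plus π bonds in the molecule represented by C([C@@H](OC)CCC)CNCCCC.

Molecular formula from the SMILES: C11H25NO.
DoU = (2C + 2 + N − H − X)/2 = (2·11 + 2 + 1 − 25 − 0)/2 = 0/2 = 0.
(Structurally: 0 ring(s) + 0 π bond(s) = 0.)

0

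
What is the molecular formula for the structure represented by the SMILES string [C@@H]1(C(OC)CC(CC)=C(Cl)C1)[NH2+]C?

Heavy atoms from the SMILES: 10 C, 1 Cl, 1 N, 1 O.
Implicit hydrogens by atom environment:
  3 × C: 3 H each → 9
  3 × C: 2 H each → 6
  2 × C: 1 H each → 2
  2 × C: no H
  1 × Cl: no H
  1 × N (charge +1): 2 H
  1 × O: no H
  Total hydrogens = 19.
Net charge +1.
Molecular formula: C10H19ClNO+

C10H19ClNO+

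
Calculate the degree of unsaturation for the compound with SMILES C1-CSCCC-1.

Molecular formula from the SMILES: C5H10S.
DoU = (2C + 2 + N − H − X)/2 = (2·5 + 2 + 0 − 10 − 0)/2 = 2/2 = 1.
(Structurally: 1 ring(s) + 0 π bond(s) = 1.)

1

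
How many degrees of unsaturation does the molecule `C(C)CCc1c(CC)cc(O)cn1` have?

Molecular formula from the SMILES: C11H17NO.
DoU = (2C + 2 + N − H − X)/2 = (2·11 + 2 + 1 − 17 − 0)/2 = 8/2 = 4.
(Structurally: 1 ring(s) + 3 π bond(s) = 4.)

4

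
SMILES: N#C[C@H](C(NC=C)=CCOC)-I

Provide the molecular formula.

C8H11IN2O

Heavy atoms from the SMILES: 8 C, 1 I, 2 N, 1 O.
Implicit hydrogens by atom environment:
  3 × C: 1 H each → 3
  2 × C: 2 H each → 4
  2 × C: no H
  1 × C: 3 H
  1 × I: no H
  1 × N: 1 H
  1 × N: no H
  1 × O: no H
  Total hydrogens = 11.
Molecular formula: C8H11IN2O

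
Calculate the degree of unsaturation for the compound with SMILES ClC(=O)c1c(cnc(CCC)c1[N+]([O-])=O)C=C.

7

Molecular formula from the SMILES: C11H11ClN2O3.
DoU = (2C + 2 + N − H − X)/2 = (2·11 + 2 + 2 − 11 − 1)/2 = 14/2 = 7.
(Structurally: 1 ring(s) + 6 π bond(s) = 7.)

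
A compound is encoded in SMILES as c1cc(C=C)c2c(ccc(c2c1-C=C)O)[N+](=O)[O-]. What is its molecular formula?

Heavy atoms from the SMILES: 14 C, 1 N, 3 O.
Implicit hydrogens by atom environment:
  6 × C (aromatic): no H
  4 × C (aromatic): 1 H each → 4
  2 × C: 2 H each → 4
  2 × C: 1 H each → 2
  1 × N (charge +1): no H
  1 × O: 1 H
  1 × O: no H
  1 × O (charge -1): no H
  Total hydrogens = 11.
Molecular formula: C14H11NO3

C14H11NO3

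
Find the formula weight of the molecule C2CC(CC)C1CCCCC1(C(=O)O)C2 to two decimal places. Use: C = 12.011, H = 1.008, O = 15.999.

Molecular formula: C13H22O2.
M = 13×12.011 + 22×1.008 + 2×15.999 = 210.32 g/mol.

210.32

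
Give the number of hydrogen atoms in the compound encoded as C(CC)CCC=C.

Hydrogens are implicit in SMILES; fill each atom to its normal valence:
  5 × C: 2 H each → 10
  1 × C: 3 H
  1 × C: 1 H
  Total hydrogens = 14.

14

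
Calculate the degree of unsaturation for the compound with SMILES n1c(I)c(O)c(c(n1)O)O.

4

Molecular formula from the SMILES: C4H3IN2O3.
DoU = (2C + 2 + N − H − X)/2 = (2·4 + 2 + 2 − 3 − 1)/2 = 8/2 = 4.
(Structurally: 1 ring(s) + 3 π bond(s) = 4.)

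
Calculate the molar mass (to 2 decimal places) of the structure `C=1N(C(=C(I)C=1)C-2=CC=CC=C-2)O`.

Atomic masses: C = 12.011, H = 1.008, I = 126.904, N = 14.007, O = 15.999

285.08

Molecular formula: C10H8INO.
M = 10×12.011 + 8×1.008 + 1×126.904 + 1×14.007 + 1×15.999 = 285.08 g/mol.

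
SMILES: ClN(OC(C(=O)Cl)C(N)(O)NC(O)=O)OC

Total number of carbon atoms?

5

The symbol for carbon appears 5 times in the SMILES. (Cl is a single chlorine, not C + l.)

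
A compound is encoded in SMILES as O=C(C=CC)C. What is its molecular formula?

Heavy atoms from the SMILES: 5 C, 1 O.
Implicit hydrogens by atom environment:
  2 × C: 3 H each → 6
  2 × C: 1 H each → 2
  1 × C: no H
  1 × O: no H
  Total hydrogens = 8.
Molecular formula: C5H8O

C5H8O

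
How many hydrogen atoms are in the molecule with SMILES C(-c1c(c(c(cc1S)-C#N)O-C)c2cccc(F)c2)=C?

12

Hydrogens are implicit in SMILES; fill each atom to its normal valence:
  7 × C (aromatic): no H
  5 × C (aromatic): 1 H each → 5
  1 × C: 3 H
  1 × C: 2 H
  1 × C: 1 H
  1 × C: no H
  1 × F: no H
  1 × N: no H
  1 × O: no H
  1 × S: 1 H
  Total hydrogens = 12.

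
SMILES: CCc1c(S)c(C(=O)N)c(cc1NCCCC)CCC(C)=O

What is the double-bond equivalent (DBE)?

6

Molecular formula from the SMILES: C17H26N2O2S.
DoU = (2C + 2 + N − H − X)/2 = (2·17 + 2 + 2 − 26 − 0)/2 = 12/2 = 6.
(Structurally: 1 ring(s) + 5 π bond(s) = 6.)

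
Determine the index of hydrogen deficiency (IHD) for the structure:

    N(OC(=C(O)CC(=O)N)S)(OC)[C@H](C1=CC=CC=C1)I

Molecular formula from the SMILES: C12H15IN2O4S.
DoU = (2C + 2 + N − H − X)/2 = (2·12 + 2 + 2 − 15 − 1)/2 = 12/2 = 6.
(Structurally: 1 ring(s) + 5 π bond(s) = 6.)

6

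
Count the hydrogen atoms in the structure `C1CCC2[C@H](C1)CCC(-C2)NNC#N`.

Hydrogens are implicit in SMILES; fill each atom to its normal valence:
  7 × C: 2 H each → 14
  3 × C: 1 H each → 3
  2 × N: 1 H each → 2
  1 × C: no H
  1 × N: no H
  Total hydrogens = 19.

19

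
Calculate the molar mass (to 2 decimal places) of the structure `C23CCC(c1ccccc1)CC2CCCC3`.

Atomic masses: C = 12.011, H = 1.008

Molecular formula: C16H22.
M = 16×12.011 + 22×1.008 = 214.35 g/mol.

214.35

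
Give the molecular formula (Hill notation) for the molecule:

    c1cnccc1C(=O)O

C6H5NO2

Heavy atoms from the SMILES: 6 C, 1 N, 2 O.
Implicit hydrogens by atom environment:
  4 × C (aromatic): 1 H each → 4
  1 × C (aromatic): no H
  1 × C: no H
  1 × N (aromatic): no H
  1 × O: 1 H
  1 × O: no H
  Total hydrogens = 5.
Molecular formula: C6H5NO2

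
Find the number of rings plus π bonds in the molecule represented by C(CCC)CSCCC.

Molecular formula from the SMILES: C8H18S.
DoU = (2C + 2 + N − H − X)/2 = (2·8 + 2 + 0 − 18 − 0)/2 = 0/2 = 0.
(Structurally: 0 ring(s) + 0 π bond(s) = 0.)

0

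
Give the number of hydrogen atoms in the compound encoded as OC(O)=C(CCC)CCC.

16

Hydrogens are implicit in SMILES; fill each atom to its normal valence:
  4 × C: 2 H each → 8
  2 × C: 3 H each → 6
  2 × C: no H
  2 × O: 1 H each → 2
  Total hydrogens = 16.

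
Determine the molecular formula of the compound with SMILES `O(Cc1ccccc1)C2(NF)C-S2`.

C9H10FNOS

Heavy atoms from the SMILES: 9 C, 1 F, 1 N, 1 O, 1 S.
Implicit hydrogens by atom environment:
  5 × C (aromatic): 1 H each → 5
  2 × C: 2 H each → 4
  1 × C: no H
  1 × C (aromatic): no H
  1 × F: no H
  1 × N: 1 H
  1 × O: no H
  1 × S: no H
  Total hydrogens = 10.
Molecular formula: C9H10FNOS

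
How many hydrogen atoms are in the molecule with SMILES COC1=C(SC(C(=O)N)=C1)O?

7

Hydrogens are implicit in SMILES; fill each atom to its normal valence:
  3 × C (aromatic): no H
  2 × O: no H
  1 × C: 3 H
  1 × C (aromatic): 1 H
  1 × C: no H
  1 × N: 2 H
  1 × O: 1 H
  1 × S (aromatic): no H
  Total hydrogens = 7.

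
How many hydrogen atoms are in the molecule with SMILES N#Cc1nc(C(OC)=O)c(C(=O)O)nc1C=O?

Hydrogens are implicit in SMILES; fill each atom to its normal valence:
  4 × C (aromatic): no H
  4 × O: no H
  3 × C: no H
  2 × N (aromatic): no H
  1 × C: 3 H
  1 × C: 1 H
  1 × N: no H
  1 × O: 1 H
  Total hydrogens = 5.

5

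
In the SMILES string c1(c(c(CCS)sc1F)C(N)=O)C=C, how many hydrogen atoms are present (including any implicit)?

Hydrogens are implicit in SMILES; fill each atom to its normal valence:
  4 × C (aromatic): no H
  3 × C: 2 H each → 6
  1 × C: 1 H
  1 × C: no H
  1 × F: no H
  1 × N: 2 H
  1 × O: no H
  1 × S: 1 H
  1 × S (aromatic): no H
  Total hydrogens = 10.

10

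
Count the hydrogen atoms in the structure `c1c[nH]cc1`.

5

Hydrogens are implicit in SMILES; fill each atom to its normal valence:
  4 × C (aromatic): 1 H each → 4
  1 × N (aromatic): 1 H
  Total hydrogens = 5.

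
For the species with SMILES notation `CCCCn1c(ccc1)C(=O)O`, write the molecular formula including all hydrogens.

Heavy atoms from the SMILES: 9 C, 1 N, 2 O.
Implicit hydrogens by atom environment:
  3 × C: 2 H each → 6
  3 × C (aromatic): 1 H each → 3
  1 × C: 3 H
  1 × C (aromatic): no H
  1 × C: no H
  1 × N (aromatic): no H
  1 × O: 1 H
  1 × O: no H
  Total hydrogens = 13.
Molecular formula: C9H13NO2

C9H13NO2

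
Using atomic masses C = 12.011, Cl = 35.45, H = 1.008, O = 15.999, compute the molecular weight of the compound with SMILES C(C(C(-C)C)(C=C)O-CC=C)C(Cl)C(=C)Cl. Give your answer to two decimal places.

263.20

Molecular formula: C13H20Cl2O.
M = 13×12.011 + 2×35.45 + 20×1.008 + 1×15.999 = 263.20 g/mol.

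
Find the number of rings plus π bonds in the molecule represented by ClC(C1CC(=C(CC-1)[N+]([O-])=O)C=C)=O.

Molecular formula from the SMILES: C9H10ClNO3.
DoU = (2C + 2 + N − H − X)/2 = (2·9 + 2 + 1 − 10 − 1)/2 = 10/2 = 5.
(Structurally: 1 ring(s) + 4 π bond(s) = 5.)

5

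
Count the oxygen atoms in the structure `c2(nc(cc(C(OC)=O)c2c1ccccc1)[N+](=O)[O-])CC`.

The symbol for oxygen appears 4 times in the SMILES.

4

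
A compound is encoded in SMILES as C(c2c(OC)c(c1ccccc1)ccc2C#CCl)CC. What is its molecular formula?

Heavy atoms from the SMILES: 18 C, 1 Cl, 1 O.
Implicit hydrogens by atom environment:
  7 × C (aromatic): 1 H each → 7
  5 × C (aromatic): no H
  2 × C: 3 H each → 6
  2 × C: 2 H each → 4
  2 × C: no H
  1 × Cl: no H
  1 × O: no H
  Total hydrogens = 17.
Molecular formula: C18H17ClO

C18H17ClO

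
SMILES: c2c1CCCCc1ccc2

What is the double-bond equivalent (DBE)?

Molecular formula from the SMILES: C10H12.
DoU = (2C + 2 + N − H − X)/2 = (2·10 + 2 + 0 − 12 − 0)/2 = 10/2 = 5.
(Structurally: 2 ring(s) + 3 π bond(s) = 5.)

5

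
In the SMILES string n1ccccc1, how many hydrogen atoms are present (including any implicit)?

5

Hydrogens are implicit in SMILES; fill each atom to its normal valence:
  5 × C (aromatic): 1 H each → 5
  1 × N (aromatic): no H
  Total hydrogens = 5.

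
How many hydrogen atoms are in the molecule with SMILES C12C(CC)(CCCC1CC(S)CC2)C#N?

Hydrogens are implicit in SMILES; fill each atom to its normal valence:
  7 × C: 2 H each → 14
  3 × C: 1 H each → 3
  2 × C: no H
  1 × C: 3 H
  1 × N: no H
  1 × S: 1 H
  Total hydrogens = 21.

21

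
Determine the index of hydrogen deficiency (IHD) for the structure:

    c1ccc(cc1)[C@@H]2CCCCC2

5

Molecular formula from the SMILES: C12H16.
DoU = (2C + 2 + N − H − X)/2 = (2·12 + 2 + 0 − 16 − 0)/2 = 10/2 = 5.
(Structurally: 2 ring(s) + 3 π bond(s) = 5.)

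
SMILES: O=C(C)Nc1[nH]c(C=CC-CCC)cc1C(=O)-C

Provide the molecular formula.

Heavy atoms from the SMILES: 14 C, 2 N, 2 O.
Implicit hydrogens by atom environment:
  3 × C: 3 H each → 9
  3 × C: 2 H each → 6
  3 × C (aromatic): no H
  2 × C: 1 H each → 2
  2 × C: no H
  2 × O: no H
  1 × C (aromatic): 1 H
  1 × N (aromatic): 1 H
  1 × N: 1 H
  Total hydrogens = 20.
Molecular formula: C14H20N2O2

C14H20N2O2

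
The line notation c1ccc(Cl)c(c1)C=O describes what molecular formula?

C7H5ClO

Heavy atoms from the SMILES: 7 C, 1 Cl, 1 O.
Implicit hydrogens by atom environment:
  4 × C (aromatic): 1 H each → 4
  2 × C (aromatic): no H
  1 × C: 1 H
  1 × Cl: no H
  1 × O: no H
  Total hydrogens = 5.
Molecular formula: C7H5ClO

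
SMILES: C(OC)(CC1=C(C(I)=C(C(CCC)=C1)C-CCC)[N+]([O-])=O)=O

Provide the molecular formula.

C16H22INO4

Heavy atoms from the SMILES: 16 C, 1 I, 1 N, 4 O.
Implicit hydrogens by atom environment:
  6 × C: 2 H each → 12
  5 × C (aromatic): no H
  3 × C: 3 H each → 9
  3 × O: no H
  1 × C (aromatic): 1 H
  1 × C: no H
  1 × I: no H
  1 × N (charge +1): no H
  1 × O (charge -1): no H
  Total hydrogens = 22.
Molecular formula: C16H22INO4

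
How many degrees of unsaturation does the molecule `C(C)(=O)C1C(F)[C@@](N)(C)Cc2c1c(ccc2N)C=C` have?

7

Molecular formula from the SMILES: C15H19FN2O.
DoU = (2C + 2 + N − H − X)/2 = (2·15 + 2 + 2 − 19 − 1)/2 = 14/2 = 7.
(Structurally: 2 ring(s) + 5 π bond(s) = 7.)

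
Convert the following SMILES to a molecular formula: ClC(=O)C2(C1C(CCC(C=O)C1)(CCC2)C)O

Heavy atoms from the SMILES: 13 C, 1 Cl, 3 O.
Implicit hydrogens by atom environment:
  6 × C: 2 H each → 12
  3 × C: 1 H each → 3
  3 × C: no H
  2 × O: no H
  1 × C: 3 H
  1 × Cl: no H
  1 × O: 1 H
  Total hydrogens = 19.
Molecular formula: C13H19ClO3

C13H19ClO3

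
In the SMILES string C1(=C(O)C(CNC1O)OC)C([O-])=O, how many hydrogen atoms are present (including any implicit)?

10

Hydrogens are implicit in SMILES; fill each atom to its normal valence:
  3 × C: no H
  2 × C: 1 H each → 2
  2 × O: 1 H each → 2
  2 × O: no H
  1 × C: 3 H
  1 × C: 2 H
  1 × N: 1 H
  1 × O (charge -1): no H
  Total hydrogens = 10.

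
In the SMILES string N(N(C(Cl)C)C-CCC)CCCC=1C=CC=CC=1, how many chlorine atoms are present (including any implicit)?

The symbol for chlorine appears 1 time in the SMILES.

1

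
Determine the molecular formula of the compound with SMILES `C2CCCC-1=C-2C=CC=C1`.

C10H12

Heavy atoms from the SMILES: 10 C.
Implicit hydrogens by atom environment:
  4 × C: 2 H each → 8
  4 × C (aromatic): 1 H each → 4
  2 × C (aromatic): no H
  Total hydrogens = 12.
Molecular formula: C10H12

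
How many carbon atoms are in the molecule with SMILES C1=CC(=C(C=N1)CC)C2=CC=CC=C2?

13

The symbol for carbon appears 13 times in the SMILES.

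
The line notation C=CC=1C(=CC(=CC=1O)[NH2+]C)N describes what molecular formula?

Heavy atoms from the SMILES: 9 C, 2 N, 1 O.
Implicit hydrogens by atom environment:
  4 × C (aromatic): no H
  2 × C (aromatic): 1 H each → 2
  1 × C: 3 H
  1 × C: 2 H
  1 × C: 1 H
  1 × N: 2 H
  1 × N (charge +1): 2 H
  1 × O: 1 H
  Total hydrogens = 13.
Net charge +1.
Molecular formula: C9H13N2O+

C9H13N2O+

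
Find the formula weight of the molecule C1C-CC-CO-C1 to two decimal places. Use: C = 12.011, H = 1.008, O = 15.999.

Molecular formula: C6H12O.
M = 6×12.011 + 12×1.008 + 1×15.999 = 100.16 g/mol.

100.16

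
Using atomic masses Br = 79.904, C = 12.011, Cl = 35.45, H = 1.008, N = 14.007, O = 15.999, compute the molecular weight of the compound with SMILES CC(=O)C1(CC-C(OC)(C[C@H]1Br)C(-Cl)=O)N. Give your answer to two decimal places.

Molecular formula: C10H15BrClNO3.
M = 1×79.904 + 10×12.011 + 1×35.45 + 15×1.008 + 1×14.007 + 3×15.999 = 312.59 g/mol.

312.59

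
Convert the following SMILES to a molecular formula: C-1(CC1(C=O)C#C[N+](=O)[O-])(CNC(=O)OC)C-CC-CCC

Heavy atoms from the SMILES: 15 C, 2 N, 5 O.
Implicit hydrogens by atom environment:
  7 × C: 2 H each → 14
  5 × C: no H
  4 × O: no H
  2 × C: 3 H each → 6
  1 × C: 1 H
  1 × N: 1 H
  1 × N (charge +1): no H
  1 × O (charge -1): no H
  Total hydrogens = 22.
Molecular formula: C15H22N2O5

C15H22N2O5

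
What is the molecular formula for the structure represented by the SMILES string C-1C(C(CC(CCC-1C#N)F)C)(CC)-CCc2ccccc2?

C20H28FN

Heavy atoms from the SMILES: 20 C, 1 F, 1 N.
Implicit hydrogens by atom environment:
  7 × C: 2 H each → 14
  5 × C (aromatic): 1 H each → 5
  3 × C: 1 H each → 3
  2 × C: 3 H each → 6
  2 × C: no H
  1 × C (aromatic): no H
  1 × F: no H
  1 × N: no H
  Total hydrogens = 28.
Molecular formula: C20H28FN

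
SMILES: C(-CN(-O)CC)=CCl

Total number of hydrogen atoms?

10

Hydrogens are implicit in SMILES; fill each atom to its normal valence:
  2 × C: 2 H each → 4
  2 × C: 1 H each → 2
  1 × C: 3 H
  1 × Cl: no H
  1 × N: no H
  1 × O: 1 H
  Total hydrogens = 10.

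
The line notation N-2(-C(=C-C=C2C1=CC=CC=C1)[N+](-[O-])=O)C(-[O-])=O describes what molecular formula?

C11H7N2O4-

Heavy atoms from the SMILES: 11 C, 2 N, 4 O.
Implicit hydrogens by atom environment:
  7 × C (aromatic): 1 H each → 7
  3 × C (aromatic): no H
  2 × O: no H
  2 × O (charge -1): no H
  1 × C: no H
  1 × N (aromatic): no H
  1 × N (charge +1): no H
  Total hydrogens = 7.
Net charge -1.
Molecular formula: C11H7N2O4-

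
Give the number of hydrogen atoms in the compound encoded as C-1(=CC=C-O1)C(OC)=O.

6

Hydrogens are implicit in SMILES; fill each atom to its normal valence:
  3 × C (aromatic): 1 H each → 3
  2 × O: no H
  1 × C: 3 H
  1 × C (aromatic): no H
  1 × C: no H
  1 × O (aromatic): no H
  Total hydrogens = 6.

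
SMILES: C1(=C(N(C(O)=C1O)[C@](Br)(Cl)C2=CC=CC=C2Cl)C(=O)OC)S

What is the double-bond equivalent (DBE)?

Molecular formula from the SMILES: C13H10BrCl2NO4S.
DoU = (2C + 2 + N − H − X)/2 = (2·13 + 2 + 1 − 10 − 3)/2 = 16/2 = 8.
(Structurally: 2 ring(s) + 6 π bond(s) = 8.)

8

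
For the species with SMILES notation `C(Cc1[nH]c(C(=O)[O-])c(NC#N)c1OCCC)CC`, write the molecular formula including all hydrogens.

Heavy atoms from the SMILES: 13 C, 3 N, 3 O.
Implicit hydrogens by atom environment:
  5 × C: 2 H each → 10
  4 × C (aromatic): no H
  2 × C: 3 H each → 6
  2 × C: no H
  2 × O: no H
  1 × N (aromatic): 1 H
  1 × N: 1 H
  1 × N: no H
  1 × O (charge -1): no H
  Total hydrogens = 18.
Net charge -1.
Molecular formula: C13H18N3O3-

C13H18N3O3-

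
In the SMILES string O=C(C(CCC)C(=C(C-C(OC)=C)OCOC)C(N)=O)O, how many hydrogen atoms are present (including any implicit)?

23

Hydrogens are implicit in SMILES; fill each atom to its normal valence:
  5 × C: 2 H each → 10
  5 × C: no H
  5 × O: no H
  3 × C: 3 H each → 9
  1 × C: 1 H
  1 × N: 2 H
  1 × O: 1 H
  Total hydrogens = 23.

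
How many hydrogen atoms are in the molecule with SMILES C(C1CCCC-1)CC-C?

18

Hydrogens are implicit in SMILES; fill each atom to its normal valence:
  7 × C: 2 H each → 14
  1 × C: 3 H
  1 × C: 1 H
  Total hydrogens = 18.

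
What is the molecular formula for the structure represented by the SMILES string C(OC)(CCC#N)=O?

C5H7NO2

Heavy atoms from the SMILES: 5 C, 1 N, 2 O.
Implicit hydrogens by atom environment:
  2 × C: 2 H each → 4
  2 × C: no H
  2 × O: no H
  1 × C: 3 H
  1 × N: no H
  Total hydrogens = 7.
Molecular formula: C5H7NO2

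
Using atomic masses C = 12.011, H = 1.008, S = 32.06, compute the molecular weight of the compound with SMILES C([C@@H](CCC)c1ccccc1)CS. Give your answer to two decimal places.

Molecular formula: C12H18S.
M = 12×12.011 + 18×1.008 + 1×32.06 = 194.34 g/mol.

194.34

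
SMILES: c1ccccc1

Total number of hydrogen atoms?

6

Hydrogens are implicit in SMILES; fill each atom to its normal valence:
  6 × C (aromatic): 1 H each → 6
  Total hydrogens = 6.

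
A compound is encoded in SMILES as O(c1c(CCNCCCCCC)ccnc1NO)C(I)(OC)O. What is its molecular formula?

Heavy atoms from the SMILES: 15 C, 1 I, 3 N, 4 O.
Implicit hydrogens by atom environment:
  7 × C: 2 H each → 14
  3 × C (aromatic): no H
  2 × C: 3 H each → 6
  2 × C (aromatic): 1 H each → 2
  2 × N: 1 H each → 2
  2 × O: 1 H each → 2
  2 × O: no H
  1 × C: no H
  1 × I: no H
  1 × N (aromatic): no H
  Total hydrogens = 26.
Molecular formula: C15H26IN3O4

C15H26IN3O4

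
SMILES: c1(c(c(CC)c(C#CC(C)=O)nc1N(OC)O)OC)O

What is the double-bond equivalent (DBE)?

7

Molecular formula from the SMILES: C13H16N2O5.
DoU = (2C + 2 + N − H − X)/2 = (2·13 + 2 + 2 − 16 − 0)/2 = 14/2 = 7.
(Structurally: 1 ring(s) + 6 π bond(s) = 7.)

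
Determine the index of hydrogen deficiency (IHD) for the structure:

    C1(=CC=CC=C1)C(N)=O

Molecular formula from the SMILES: C7H7NO.
DoU = (2C + 2 + N − H − X)/2 = (2·7 + 2 + 1 − 7 − 0)/2 = 10/2 = 5.
(Structurally: 1 ring(s) + 4 π bond(s) = 5.)

5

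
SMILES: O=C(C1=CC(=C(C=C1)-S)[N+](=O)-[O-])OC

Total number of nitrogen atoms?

The symbol for nitrogen appears 1 time in the SMILES.

1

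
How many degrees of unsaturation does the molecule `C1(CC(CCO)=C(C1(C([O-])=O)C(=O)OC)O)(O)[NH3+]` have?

4

Molecular formula from the SMILES: C10H15NO7.
DoU = (2C + 2 + N − H − X)/2 = (2·10 + 2 + 1 − 15 − 0)/2 = 8/2 = 4.
(Structurally: 1 ring(s) + 3 π bond(s) = 4.)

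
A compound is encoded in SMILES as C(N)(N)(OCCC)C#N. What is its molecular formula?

C5H11N3O

Heavy atoms from the SMILES: 5 C, 3 N, 1 O.
Implicit hydrogens by atom environment:
  2 × C: 2 H each → 4
  2 × C: no H
  2 × N: 2 H each → 4
  1 × C: 3 H
  1 × N: no H
  1 × O: no H
  Total hydrogens = 11.
Molecular formula: C5H11N3O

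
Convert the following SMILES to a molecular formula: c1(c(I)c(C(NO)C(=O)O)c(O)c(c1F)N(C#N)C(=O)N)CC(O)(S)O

C12H12FIN4O7S

Heavy atoms from the SMILES: 12 C, 1 F, 1 I, 4 N, 7 O, 1 S.
Implicit hydrogens by atom environment:
  6 × C (aromatic): no H
  5 × O: 1 H each → 5
  4 × C: no H
  2 × N: no H
  2 × O: no H
  1 × C: 2 H
  1 × C: 1 H
  1 × F: no H
  1 × I: no H
  1 × N: 2 H
  1 × N: 1 H
  1 × S: 1 H
  Total hydrogens = 12.
Molecular formula: C12H12FIN4O7S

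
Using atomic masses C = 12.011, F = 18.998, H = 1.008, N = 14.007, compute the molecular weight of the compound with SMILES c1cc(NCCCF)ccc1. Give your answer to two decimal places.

Molecular formula: C9H12FN.
M = 9×12.011 + 1×18.998 + 12×1.008 + 1×14.007 = 153.20 g/mol.

153.20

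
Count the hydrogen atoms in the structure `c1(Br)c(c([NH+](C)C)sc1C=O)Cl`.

8

Hydrogens are implicit in SMILES; fill each atom to its normal valence:
  4 × C (aromatic): no H
  2 × C: 3 H each → 6
  1 × Br: no H
  1 × C: 1 H
  1 × Cl: no H
  1 × N (charge +1): 1 H
  1 × O: no H
  1 × S (aromatic): no H
  Total hydrogens = 8.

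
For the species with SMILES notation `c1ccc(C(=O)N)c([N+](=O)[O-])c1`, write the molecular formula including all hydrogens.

Heavy atoms from the SMILES: 7 C, 2 N, 3 O.
Implicit hydrogens by atom environment:
  4 × C (aromatic): 1 H each → 4
  2 × C (aromatic): no H
  2 × O: no H
  1 × C: no H
  1 × N: 2 H
  1 × N (charge +1): no H
  1 × O (charge -1): no H
  Total hydrogens = 6.
Molecular formula: C7H6N2O3

C7H6N2O3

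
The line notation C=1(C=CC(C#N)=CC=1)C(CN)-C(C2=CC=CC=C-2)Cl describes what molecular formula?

C16H15ClN2

Heavy atoms from the SMILES: 16 C, 1 Cl, 2 N.
Implicit hydrogens by atom environment:
  9 × C (aromatic): 1 H each → 9
  3 × C (aromatic): no H
  2 × C: 1 H each → 2
  1 × C: 2 H
  1 × C: no H
  1 × Cl: no H
  1 × N: 2 H
  1 × N: no H
  Total hydrogens = 15.
Molecular formula: C16H15ClN2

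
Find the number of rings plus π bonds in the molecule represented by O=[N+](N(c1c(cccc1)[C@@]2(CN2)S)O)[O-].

6

Molecular formula from the SMILES: C8H9N3O3S.
DoU = (2C + 2 + N − H − X)/2 = (2·8 + 2 + 3 − 9 − 0)/2 = 12/2 = 6.
(Structurally: 2 ring(s) + 4 π bond(s) = 6.)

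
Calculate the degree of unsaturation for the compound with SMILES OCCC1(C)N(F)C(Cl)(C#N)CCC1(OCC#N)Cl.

5

Molecular formula from the SMILES: C11H14Cl2FN3O2.
DoU = (2C + 2 + N − H − X)/2 = (2·11 + 2 + 3 − 14 − 3)/2 = 10/2 = 5.
(Structurally: 1 ring(s) + 4 π bond(s) = 5.)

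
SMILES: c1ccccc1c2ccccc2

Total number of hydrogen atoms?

10

Hydrogens are implicit in SMILES; fill each atom to its normal valence:
  10 × C (aromatic): 1 H each → 10
  2 × C (aromatic): no H
  Total hydrogens = 10.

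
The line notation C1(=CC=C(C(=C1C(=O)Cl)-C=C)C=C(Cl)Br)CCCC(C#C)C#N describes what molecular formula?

Heavy atoms from the SMILES: 1 Br, 18 C, 2 Cl, 1 N, 1 O.
Implicit hydrogens by atom environment:
  4 × C: 2 H each → 8
  4 × C: 1 H each → 4
  4 × C (aromatic): no H
  4 × C: no H
  2 × C (aromatic): 1 H each → 2
  2 × Cl: no H
  1 × Br: no H
  1 × N: no H
  1 × O: no H
  Total hydrogens = 14.
Molecular formula: C18H14BrCl2NO

C18H14BrCl2NO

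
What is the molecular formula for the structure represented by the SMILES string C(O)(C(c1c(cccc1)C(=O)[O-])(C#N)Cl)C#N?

C11H6ClN2O3-

Heavy atoms from the SMILES: 11 C, 1 Cl, 2 N, 3 O.
Implicit hydrogens by atom environment:
  4 × C (aromatic): 1 H each → 4
  4 × C: no H
  2 × C (aromatic): no H
  2 × N: no H
  1 × C: 1 H
  1 × Cl: no H
  1 × O: 1 H
  1 × O: no H
  1 × O (charge -1): no H
  Total hydrogens = 6.
Net charge -1.
Molecular formula: C11H6ClN2O3-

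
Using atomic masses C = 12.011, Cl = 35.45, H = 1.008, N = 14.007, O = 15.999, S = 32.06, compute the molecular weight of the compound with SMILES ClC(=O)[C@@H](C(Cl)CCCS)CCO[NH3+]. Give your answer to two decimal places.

Molecular formula: C8H16Cl2NO2S+.
M = 8×12.011 + 2×35.45 + 16×1.008 + 1×14.007 + 2×15.999 + 1×32.06 = 261.18 g/mol.

261.18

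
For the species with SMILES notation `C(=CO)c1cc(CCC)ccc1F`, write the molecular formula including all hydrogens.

C11H13FO

Heavy atoms from the SMILES: 11 C, 1 F, 1 O.
Implicit hydrogens by atom environment:
  3 × C (aromatic): 1 H each → 3
  3 × C (aromatic): no H
  2 × C: 2 H each → 4
  2 × C: 1 H each → 2
  1 × C: 3 H
  1 × F: no H
  1 × O: 1 H
  Total hydrogens = 13.
Molecular formula: C11H13FO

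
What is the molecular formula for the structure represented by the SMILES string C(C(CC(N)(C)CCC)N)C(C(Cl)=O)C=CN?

C12H24ClN3O

Heavy atoms from the SMILES: 12 C, 1 Cl, 3 N, 1 O.
Implicit hydrogens by atom environment:
  4 × C: 2 H each → 8
  4 × C: 1 H each → 4
  3 × N: 2 H each → 6
  2 × C: 3 H each → 6
  2 × C: no H
  1 × Cl: no H
  1 × O: no H
  Total hydrogens = 24.
Molecular formula: C12H24ClN3O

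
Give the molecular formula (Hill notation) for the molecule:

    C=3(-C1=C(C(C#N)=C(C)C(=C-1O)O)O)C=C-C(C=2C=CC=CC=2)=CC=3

Heavy atoms from the SMILES: 20 C, 1 N, 3 O.
Implicit hydrogens by atom environment:
  9 × C (aromatic): 1 H each → 9
  9 × C (aromatic): no H
  3 × O: 1 H each → 3
  1 × C: 3 H
  1 × C: no H
  1 × N: no H
  Total hydrogens = 15.
Molecular formula: C20H15NO3

C20H15NO3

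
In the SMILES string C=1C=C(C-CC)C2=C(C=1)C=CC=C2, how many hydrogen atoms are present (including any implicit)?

14

Hydrogens are implicit in SMILES; fill each atom to its normal valence:
  7 × C (aromatic): 1 H each → 7
  3 × C (aromatic): no H
  2 × C: 2 H each → 4
  1 × C: 3 H
  Total hydrogens = 14.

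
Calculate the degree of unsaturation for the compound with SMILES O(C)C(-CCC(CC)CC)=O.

Molecular formula from the SMILES: C9H18O2.
DoU = (2C + 2 + N − H − X)/2 = (2·9 + 2 + 0 − 18 − 0)/2 = 2/2 = 1.
(Structurally: 0 ring(s) + 1 π bond(s) = 1.)

1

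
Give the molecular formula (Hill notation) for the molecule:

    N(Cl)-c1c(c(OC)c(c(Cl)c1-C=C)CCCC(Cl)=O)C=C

C15H16Cl3NO2

Heavy atoms from the SMILES: 15 C, 3 Cl, 1 N, 2 O.
Implicit hydrogens by atom environment:
  6 × C (aromatic): no H
  5 × C: 2 H each → 10
  3 × Cl: no H
  2 × C: 1 H each → 2
  2 × O: no H
  1 × C: 3 H
  1 × C: no H
  1 × N: 1 H
  Total hydrogens = 16.
Molecular formula: C15H16Cl3NO2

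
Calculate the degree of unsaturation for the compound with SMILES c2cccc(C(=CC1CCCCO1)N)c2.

Molecular formula from the SMILES: C13H17NO.
DoU = (2C + 2 + N − H − X)/2 = (2·13 + 2 + 1 − 17 − 0)/2 = 12/2 = 6.
(Structurally: 2 ring(s) + 4 π bond(s) = 6.)

6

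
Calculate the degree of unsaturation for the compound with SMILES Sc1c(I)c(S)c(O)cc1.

4

Molecular formula from the SMILES: C6H5IOS2.
DoU = (2C + 2 + N − H − X)/2 = (2·6 + 2 + 0 − 5 − 1)/2 = 8/2 = 4.
(Structurally: 1 ring(s) + 3 π bond(s) = 4.)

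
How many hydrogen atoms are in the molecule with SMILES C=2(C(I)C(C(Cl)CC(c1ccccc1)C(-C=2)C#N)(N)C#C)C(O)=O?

Hydrogens are implicit in SMILES; fill each atom to its normal valence:
  6 × C: 1 H each → 6
  5 × C (aromatic): 1 H each → 5
  5 × C: no H
  1 × C: 2 H
  1 × C (aromatic): no H
  1 × Cl: no H
  1 × I: no H
  1 × N: 2 H
  1 × N: no H
  1 × O: 1 H
  1 × O: no H
  Total hydrogens = 16.

16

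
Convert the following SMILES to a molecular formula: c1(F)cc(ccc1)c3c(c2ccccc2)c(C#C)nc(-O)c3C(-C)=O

Heavy atoms from the SMILES: 21 C, 1 F, 1 N, 2 O.
Implicit hydrogens by atom environment:
  9 × C (aromatic): 1 H each → 9
  8 × C (aromatic): no H
  2 × C: no H
  1 × C: 3 H
  1 × C: 1 H
  1 × F: no H
  1 × N (aromatic): no H
  1 × O: 1 H
  1 × O: no H
  Total hydrogens = 14.
Molecular formula: C21H14FNO2

C21H14FNO2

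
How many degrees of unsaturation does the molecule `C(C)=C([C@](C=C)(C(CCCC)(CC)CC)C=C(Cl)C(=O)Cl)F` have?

4

Molecular formula from the SMILES: C18H27Cl2FO.
DoU = (2C + 2 + N − H − X)/2 = (2·18 + 2 + 0 − 27 − 3)/2 = 8/2 = 4.
(Structurally: 0 ring(s) + 4 π bond(s) = 4.)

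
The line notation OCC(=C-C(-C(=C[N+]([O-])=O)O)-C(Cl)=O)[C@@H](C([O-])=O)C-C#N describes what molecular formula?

Heavy atoms from the SMILES: 11 C, 1 Cl, 2 N, 7 O.
Implicit hydrogens by atom environment:
  5 × C: no H
  4 × C: 1 H each → 4
  3 × O: no H
  2 × C: 2 H each → 4
  2 × O: 1 H each → 2
  2 × O (charge -1): no H
  1 × Cl: no H
  1 × N (charge +1): no H
  1 × N: no H
  Total hydrogens = 10.
Net charge -1.
Molecular formula: C11H10ClN2O7-

C11H10ClN2O7-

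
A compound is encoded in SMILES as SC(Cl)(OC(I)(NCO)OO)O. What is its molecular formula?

C3H7ClINO5S

Heavy atoms from the SMILES: 3 C, 1 Cl, 1 I, 1 N, 5 O, 1 S.
Implicit hydrogens by atom environment:
  3 × O: 1 H each → 3
  2 × C: no H
  2 × O: no H
  1 × C: 2 H
  1 × Cl: no H
  1 × I: no H
  1 × N: 1 H
  1 × S: 1 H
  Total hydrogens = 7.
Molecular formula: C3H7ClINO5S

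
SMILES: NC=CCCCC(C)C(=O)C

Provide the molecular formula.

C9H17NO

Heavy atoms from the SMILES: 9 C, 1 N, 1 O.
Implicit hydrogens by atom environment:
  3 × C: 2 H each → 6
  3 × C: 1 H each → 3
  2 × C: 3 H each → 6
  1 × C: no H
  1 × N: 2 H
  1 × O: no H
  Total hydrogens = 17.
Molecular formula: C9H17NO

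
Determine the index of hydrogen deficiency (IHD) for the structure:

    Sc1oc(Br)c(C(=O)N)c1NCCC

4

Molecular formula from the SMILES: C8H11BrN2O2S.
DoU = (2C + 2 + N − H − X)/2 = (2·8 + 2 + 2 − 11 − 1)/2 = 8/2 = 4.
(Structurally: 1 ring(s) + 3 π bond(s) = 4.)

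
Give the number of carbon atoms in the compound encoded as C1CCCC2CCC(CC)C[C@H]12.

12

The symbol for carbon appears 12 times in the SMILES.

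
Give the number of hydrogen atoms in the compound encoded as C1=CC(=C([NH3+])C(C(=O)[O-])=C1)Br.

6

Hydrogens are implicit in SMILES; fill each atom to its normal valence:
  3 × C (aromatic): 1 H each → 3
  3 × C (aromatic): no H
  1 × Br: no H
  1 × C: no H
  1 × N (charge +1): 3 H
  1 × O: no H
  1 × O (charge -1): no H
  Total hydrogens = 6.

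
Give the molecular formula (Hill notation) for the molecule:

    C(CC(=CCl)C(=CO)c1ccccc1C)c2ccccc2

C19H19ClO

Heavy atoms from the SMILES: 19 C, 1 Cl, 1 O.
Implicit hydrogens by atom environment:
  9 × C (aromatic): 1 H each → 9
  3 × C (aromatic): no H
  2 × C: 2 H each → 4
  2 × C: 1 H each → 2
  2 × C: no H
  1 × C: 3 H
  1 × Cl: no H
  1 × O: 1 H
  Total hydrogens = 19.
Molecular formula: C19H19ClO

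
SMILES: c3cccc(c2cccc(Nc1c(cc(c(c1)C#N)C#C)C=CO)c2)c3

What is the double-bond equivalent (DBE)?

Molecular formula from the SMILES: C23H16N2O.
DoU = (2C + 2 + N − H − X)/2 = (2·23 + 2 + 2 − 16 − 0)/2 = 34/2 = 17.
(Structurally: 3 ring(s) + 14 π bond(s) = 17.)

17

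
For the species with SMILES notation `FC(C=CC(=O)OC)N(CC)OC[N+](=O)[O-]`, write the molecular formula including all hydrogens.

Heavy atoms from the SMILES: 8 C, 1 F, 2 N, 5 O.
Implicit hydrogens by atom environment:
  4 × O: no H
  3 × C: 1 H each → 3
  2 × C: 3 H each → 6
  2 × C: 2 H each → 4
  1 × C: no H
  1 × F: no H
  1 × N: no H
  1 × N (charge +1): no H
  1 × O (charge -1): no H
  Total hydrogens = 13.
Molecular formula: C8H13FN2O5

C8H13FN2O5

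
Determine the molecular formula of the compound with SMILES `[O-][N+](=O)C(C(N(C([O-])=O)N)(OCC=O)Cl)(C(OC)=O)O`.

Heavy atoms from the SMILES: 7 C, 1 Cl, 3 N, 9 O.
Implicit hydrogens by atom environment:
  6 × O: no H
  4 × C: no H
  2 × O (charge -1): no H
  1 × C: 3 H
  1 × C: 2 H
  1 × C: 1 H
  1 × Cl: no H
  1 × N: 2 H
  1 × N (charge +1): no H
  1 × N: no H
  1 × O: 1 H
  Total hydrogens = 9.
Net charge -1.
Molecular formula: C7H9ClN3O9-

C7H9ClN3O9-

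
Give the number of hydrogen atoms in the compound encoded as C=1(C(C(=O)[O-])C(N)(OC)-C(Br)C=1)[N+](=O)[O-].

Hydrogens are implicit in SMILES; fill each atom to its normal valence:
  3 × C: 1 H each → 3
  3 × C: no H
  3 × O: no H
  2 × O (charge -1): no H
  1 × Br: no H
  1 × C: 3 H
  1 × N: 2 H
  1 × N (charge +1): no H
  Total hydrogens = 8.

8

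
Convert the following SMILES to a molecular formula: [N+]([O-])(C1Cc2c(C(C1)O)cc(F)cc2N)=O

Heavy atoms from the SMILES: 10 C, 1 F, 2 N, 3 O.
Implicit hydrogens by atom environment:
  4 × C (aromatic): no H
  2 × C: 2 H each → 4
  2 × C (aromatic): 1 H each → 2
  2 × C: 1 H each → 2
  1 × F: no H
  1 × N: 2 H
  1 × N (charge +1): no H
  1 × O: 1 H
  1 × O: no H
  1 × O (charge -1): no H
  Total hydrogens = 11.
Molecular formula: C10H11FN2O3

C10H11FN2O3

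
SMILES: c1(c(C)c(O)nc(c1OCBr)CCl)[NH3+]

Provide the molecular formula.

Heavy atoms from the SMILES: 1 Br, 8 C, 1 Cl, 2 N, 2 O.
Implicit hydrogens by atom environment:
  5 × C (aromatic): no H
  2 × C: 2 H each → 4
  1 × Br: no H
  1 × C: 3 H
  1 × Cl: no H
  1 × N (charge +1): 3 H
  1 × N (aromatic): no H
  1 × O: 1 H
  1 × O: no H
  Total hydrogens = 11.
Net charge +1.
Molecular formula: C8H11BrClN2O2+

C8H11BrClN2O2+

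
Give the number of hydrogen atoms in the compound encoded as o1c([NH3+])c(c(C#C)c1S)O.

Hydrogens are implicit in SMILES; fill each atom to its normal valence:
  4 × C (aromatic): no H
  1 × C: 1 H
  1 × C: no H
  1 × N (charge +1): 3 H
  1 × O: 1 H
  1 × O (aromatic): no H
  1 × S: 1 H
  Total hydrogens = 6.

6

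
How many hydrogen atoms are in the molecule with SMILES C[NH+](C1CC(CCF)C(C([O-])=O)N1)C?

17

Hydrogens are implicit in SMILES; fill each atom to its normal valence:
  3 × C: 2 H each → 6
  3 × C: 1 H each → 3
  2 × C: 3 H each → 6
  1 × C: no H
  1 × F: no H
  1 × N: 1 H
  1 × N (charge +1): 1 H
  1 × O: no H
  1 × O (charge -1): no H
  Total hydrogens = 17.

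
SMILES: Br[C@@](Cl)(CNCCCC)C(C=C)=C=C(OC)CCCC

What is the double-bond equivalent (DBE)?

Molecular formula from the SMILES: C16H27BrClNO.
DoU = (2C + 2 + N − H − X)/2 = (2·16 + 2 + 1 − 27 − 2)/2 = 6/2 = 3.
(Structurally: 0 ring(s) + 3 π bond(s) = 3.)

3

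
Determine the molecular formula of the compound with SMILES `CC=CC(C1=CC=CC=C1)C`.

C11H14

Heavy atoms from the SMILES: 11 C.
Implicit hydrogens by atom environment:
  5 × C (aromatic): 1 H each → 5
  3 × C: 1 H each → 3
  2 × C: 3 H each → 6
  1 × C (aromatic): no H
  Total hydrogens = 14.
Molecular formula: C11H14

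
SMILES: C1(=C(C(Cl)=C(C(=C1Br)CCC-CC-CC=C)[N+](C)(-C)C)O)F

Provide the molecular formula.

C17H25BrClFNO+

Heavy atoms from the SMILES: 1 Br, 17 C, 1 Cl, 1 F, 1 N, 1 O.
Implicit hydrogens by atom environment:
  7 × C: 2 H each → 14
  6 × C (aromatic): no H
  3 × C: 3 H each → 9
  1 × Br: no H
  1 × C: 1 H
  1 × Cl: no H
  1 × F: no H
  1 × N (charge +1): no H
  1 × O: 1 H
  Total hydrogens = 25.
Net charge +1.
Molecular formula: C17H25BrClFNO+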